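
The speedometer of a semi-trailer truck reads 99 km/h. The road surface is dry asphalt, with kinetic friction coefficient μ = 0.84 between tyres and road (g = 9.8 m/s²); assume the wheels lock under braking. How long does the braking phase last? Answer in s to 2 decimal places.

99 km/h ÷ 3.6 = 27.5000 m/s.
a = μg = 0.84 × 9.8 = 8.232 m/s².
Braking time = v/a = 27.5000 / 8.232 = 3.341 s.

Braking time ≈ 3.34 s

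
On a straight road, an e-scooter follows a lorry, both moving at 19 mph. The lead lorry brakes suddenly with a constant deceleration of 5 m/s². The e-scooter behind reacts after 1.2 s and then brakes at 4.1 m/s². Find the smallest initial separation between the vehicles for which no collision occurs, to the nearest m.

19 mph × 0.44704 = 8.4938 m/s.
Leader travels v²/(2a_L) = 72.145 / 10.000 = 7.214 m before stopping.
Follower covers v·t_r = 8.4938 × 1.2 = 10.193 m while reacting, then v²/(2a_F) = 72.145 / 8.200 = 8.798 m while braking, for a total of 10.193 + 8.798 = 18.991 m.
Since a_F ≤ a_L and the follower starts braking later, the follower is never slower than the leader, so the closest approach is when both have stopped.
Minimum gap = 18.991 − 7.214 = 11.777 m.

Minimum gap ≈ 12 m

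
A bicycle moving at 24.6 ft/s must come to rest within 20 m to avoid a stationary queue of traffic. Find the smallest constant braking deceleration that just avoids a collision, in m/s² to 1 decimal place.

Required deceleration ≈ 1.4 m/s²

24.6 ft/s × 0.3048 = 7.4981 m/s.
v² = 2a·d ⇒ a = v²/(2d) = 7.4981² / (2 × 20.000) = 56.222 / 40.000 = 1.4056 m/s².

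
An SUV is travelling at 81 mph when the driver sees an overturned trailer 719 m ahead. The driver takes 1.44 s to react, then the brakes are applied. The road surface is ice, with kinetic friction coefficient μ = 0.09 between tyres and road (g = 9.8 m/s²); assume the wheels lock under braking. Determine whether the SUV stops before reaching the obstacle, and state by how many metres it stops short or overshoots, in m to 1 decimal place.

81 mph × 0.44704 = 36.2102 m/s.
a = μg = 0.09 × 9.8 = 0.882 m/s².
Reaction distance = 36.2102 × 1.44 = 52.143 m.
Braking distance = v²/(2a) = 1311.179 / 1.764 = 743.299 m.
Total stopping distance = 52.143 + 743.299 = 795.442 m, vs 719 m available — it cannot stop in time and overshoots by 795.442 − 719 = 76.442 m.

No — it overshoots by 76.4 m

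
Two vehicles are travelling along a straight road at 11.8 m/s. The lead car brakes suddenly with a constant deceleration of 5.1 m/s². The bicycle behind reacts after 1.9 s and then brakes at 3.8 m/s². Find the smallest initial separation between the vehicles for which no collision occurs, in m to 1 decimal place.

Minimum gap ≈ 27.1 m

Leader travels v²/(2a_L) = 139.240 / 10.200 = 13.651 m before stopping.
Follower covers v·t_r = 11.8000 × 1.9 = 22.420 m while reacting, then v²/(2a_F) = 139.240 / 7.600 = 18.321 m while braking, for a total of 22.420 + 18.321 = 40.741 m.
Since a_F ≤ a_L and the follower starts braking later, the follower is never slower than the leader, so the closest approach is when both have stopped.
Minimum gap = 40.741 − 13.651 = 27.090 m.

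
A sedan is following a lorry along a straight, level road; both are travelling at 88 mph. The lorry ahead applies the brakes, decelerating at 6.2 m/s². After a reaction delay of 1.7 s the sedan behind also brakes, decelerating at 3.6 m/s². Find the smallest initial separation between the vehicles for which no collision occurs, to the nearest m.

Minimum gap ≈ 157 m

88 mph × 0.44704 = 39.3395 m/s.
Leader travels v²/(2a_L) = 1547.596 / 12.400 = 124.806 m before stopping.
Follower covers v·t_r = 39.3395 × 1.7 = 66.877 m while reacting, then v²/(2a_F) = 1547.596 / 7.200 = 214.944 m while braking, for a total of 66.877 + 214.944 = 281.821 m.
Since a_F ≤ a_L and the follower starts braking later, the follower is never slower than the leader, so the closest approach is when both have stopped.
Minimum gap = 281.821 − 124.806 = 157.015 m.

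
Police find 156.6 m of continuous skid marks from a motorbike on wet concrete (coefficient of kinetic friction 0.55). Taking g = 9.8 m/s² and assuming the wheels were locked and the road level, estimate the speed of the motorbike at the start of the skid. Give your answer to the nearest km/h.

Initial speed ≈ 148 km/h

Deceleration a = μg = 0.55 × 9.8 = 5.390 m/s².
v = √(2a·d) = √(2 × 5.390 × 156.6) = √1688.148 = 41.0871 m/s.
= 41.0871 × 3.6 = 147.914 km/h.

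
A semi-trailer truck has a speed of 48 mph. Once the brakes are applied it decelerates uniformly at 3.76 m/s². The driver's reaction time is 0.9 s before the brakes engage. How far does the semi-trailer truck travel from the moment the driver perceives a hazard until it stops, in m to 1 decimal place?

Total stopping distance ≈ 80.5 m

48 mph × 0.44704 = 21.4579 m/s.
Reaction distance = v·t_r = 21.4579 × 0.9 = 19.312 m.
Braking distance = v²/(2a) = 21.4579² / (2 × 3.760) = 460.441 / 7.520 = 61.229 m.
Total = 19.312 + 61.229 = 80.541 m.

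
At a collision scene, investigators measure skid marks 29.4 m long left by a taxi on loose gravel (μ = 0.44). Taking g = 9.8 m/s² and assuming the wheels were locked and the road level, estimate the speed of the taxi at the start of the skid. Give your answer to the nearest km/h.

Initial speed ≈ 57 km/h

Deceleration a = μg = 0.44 × 9.8 = 4.312 m/s².
v = √(2a·d) = √(2 × 4.312 × 29.4) = √253.546 = 15.9231 m/s.
= 15.9231 × 3.6 = 57.323 km/h.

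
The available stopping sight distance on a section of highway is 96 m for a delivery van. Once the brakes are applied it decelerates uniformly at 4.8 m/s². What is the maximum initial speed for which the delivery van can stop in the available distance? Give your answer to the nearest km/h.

v²/(2a) = d ⇒ v = √(2 × 4.800 × 96) = √921.60 = 30.3579 m/s.
30.3579 m/s × 3.6 = 109.288 km/h.

Maximum speed ≈ 109 km/h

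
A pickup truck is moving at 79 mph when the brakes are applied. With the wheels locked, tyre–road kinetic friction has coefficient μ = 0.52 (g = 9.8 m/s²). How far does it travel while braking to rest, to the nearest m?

79 mph × 0.44704 = 35.3162 m/s.
a = μg = 0.52 × 9.8 = 5.096 m/s².
Braking distance = v²/(2a) = 35.3162² / (2 × 5.096) = 1247.234 / 10.192 = 122.374 m.

Braking distance ≈ 122 m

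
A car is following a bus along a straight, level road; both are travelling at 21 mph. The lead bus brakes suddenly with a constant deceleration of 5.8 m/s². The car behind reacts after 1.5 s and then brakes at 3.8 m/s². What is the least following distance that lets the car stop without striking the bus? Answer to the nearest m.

21 mph × 0.44704 = 9.3878 m/s.
Leader travels v²/(2a_L) = 88.131 / 11.600 = 7.598 m before stopping.
Follower covers v·t_r = 9.3878 × 1.5 = 14.082 m while reacting, then v²/(2a_F) = 88.131 / 7.600 = 11.596 m while braking, for a total of 14.082 + 11.596 = 25.678 m.
Since a_F ≤ a_L and the follower starts braking later, the follower is never slower than the leader, so the closest approach is when both have stopped.
Minimum gap = 25.678 − 7.598 = 18.080 m.

Minimum gap ≈ 18 m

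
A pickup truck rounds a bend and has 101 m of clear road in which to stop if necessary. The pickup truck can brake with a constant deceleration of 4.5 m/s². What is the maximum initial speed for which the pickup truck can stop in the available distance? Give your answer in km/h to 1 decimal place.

Maximum speed ≈ 108.5 km/h

v²/(2a) = d ⇒ v = √(2 × 4.500 × 101) = √909.00 = 30.1496 m/s.
30.1496 m/s × 3.6 = 108.539 km/h.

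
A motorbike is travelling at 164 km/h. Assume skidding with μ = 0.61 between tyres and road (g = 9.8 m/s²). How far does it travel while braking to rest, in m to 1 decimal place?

Braking distance ≈ 173.6 m

164 km/h ÷ 3.6 = 45.5556 m/s.
a = μg = 0.61 × 9.8 = 5.978 m/s².
Braking distance = v²/(2a) = 45.5556² / (2 × 5.978) = 2075.313 / 11.956 = 173.579 m.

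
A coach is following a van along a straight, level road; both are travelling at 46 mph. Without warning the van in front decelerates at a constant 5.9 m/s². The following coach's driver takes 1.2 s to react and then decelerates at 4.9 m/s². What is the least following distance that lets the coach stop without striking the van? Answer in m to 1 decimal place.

46 mph × 0.44704 = 20.5638 m/s.
Leader travels v²/(2a_L) = 422.870 / 11.800 = 35.836 m before stopping.
Follower covers v·t_r = 20.5638 × 1.2 = 24.677 m while reacting, then v²/(2a_F) = 422.870 / 9.800 = 43.150 m while braking, for a total of 24.677 + 43.150 = 67.827 m.
Since a_F ≤ a_L and the follower starts braking later, the follower is never slower than the leader, so the closest approach is when both have stopped.
Minimum gap = 67.827 − 35.836 = 31.991 m.

Minimum gap ≈ 32.0 m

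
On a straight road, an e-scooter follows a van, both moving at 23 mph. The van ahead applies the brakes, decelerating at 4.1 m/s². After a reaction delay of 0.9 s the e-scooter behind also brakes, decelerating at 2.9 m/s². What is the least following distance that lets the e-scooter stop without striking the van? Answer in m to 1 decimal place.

23 mph × 0.44704 = 10.2819 m/s.
Leader travels v²/(2a_L) = 105.717 / 8.200 = 12.892 m before stopping.
Follower covers v·t_r = 10.2819 × 0.9 = 9.254 m while reacting, then v²/(2a_F) = 105.717 / 5.800 = 18.227 m while braking, for a total of 9.254 + 18.227 = 27.481 m.
Since a_F ≤ a_L and the follower starts braking later, the follower is never slower than the leader, so the closest approach is when both have stopped.
Minimum gap = 27.481 − 12.892 = 14.589 m.

Minimum gap ≈ 14.6 m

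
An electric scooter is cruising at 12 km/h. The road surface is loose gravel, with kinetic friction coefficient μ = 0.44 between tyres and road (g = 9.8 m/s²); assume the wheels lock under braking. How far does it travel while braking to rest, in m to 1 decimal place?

Braking distance ≈ 1.3 m

12 km/h ÷ 3.6 = 3.3333 m/s.
a = μg = 0.44 × 9.8 = 4.312 m/s².
Braking distance = v²/(2a) = 3.3333² / (2 × 4.312) = 11.111 / 8.624 = 1.288 m.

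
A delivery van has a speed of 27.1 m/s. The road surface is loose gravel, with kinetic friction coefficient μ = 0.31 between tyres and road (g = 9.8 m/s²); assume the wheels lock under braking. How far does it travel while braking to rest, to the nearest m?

Braking distance ≈ 121 m

a = μg = 0.31 × 9.8 = 3.038 m/s².
Braking distance = v²/(2a) = 27.1000² / (2 × 3.038) = 734.410 / 6.076 = 120.871 m.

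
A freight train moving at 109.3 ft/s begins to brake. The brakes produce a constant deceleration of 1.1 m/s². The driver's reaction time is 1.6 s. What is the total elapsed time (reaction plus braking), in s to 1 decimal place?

Total time ≈ 31.9 s

109.3 ft/s × 0.3048 = 33.3146 m/s.
Braking time = v/a = 33.3146 / 1.100 = 30.286 s.
Total = 1.6 + 30.286 = 31.886 s.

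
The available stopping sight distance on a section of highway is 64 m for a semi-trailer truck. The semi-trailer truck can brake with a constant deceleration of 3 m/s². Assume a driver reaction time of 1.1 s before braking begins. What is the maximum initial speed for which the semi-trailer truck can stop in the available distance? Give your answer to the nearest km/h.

Maximum speed ≈ 60 km/h

Stopping distance: v·t_r + v²/(2a) = 64 with t_r = 1.1 s and a = 3.000 m/s².
So v² + 6.600 v − 384.00 = 0.
Positive root: v = −a·t_r + √((a·t_r)² + 2a·d) = −3.300 + √(10.890 + 384.00) = 16.5718 m/s.
16.5718 m/s × 3.6 = 59.658 km/h.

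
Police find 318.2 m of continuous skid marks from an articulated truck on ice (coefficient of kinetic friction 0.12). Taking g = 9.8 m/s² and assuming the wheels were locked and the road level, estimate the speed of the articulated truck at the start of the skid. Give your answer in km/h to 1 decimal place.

Initial speed ≈ 98.5 km/h

Deceleration a = μg = 0.12 × 9.8 = 1.176 m/s².
v = √(2a·d) = √(2 × 1.176 × 318.2) = √748.406 = 27.3570 m/s.
= 27.3570 × 3.6 = 98.485 km/h.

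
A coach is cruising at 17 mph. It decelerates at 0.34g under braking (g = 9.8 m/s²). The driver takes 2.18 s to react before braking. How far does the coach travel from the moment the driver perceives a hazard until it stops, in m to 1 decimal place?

17 mph × 0.44704 = 7.5997 m/s.
a = 0.34 × 9.8 = 3.332 m/s².
Reaction distance = v·t_r = 7.5997 × 2.18 = 16.567 m.
Braking distance = v²/(2a) = 7.5997² / (2 × 3.332) = 57.755 / 6.664 = 8.667 m.
Total = 16.567 + 8.667 = 25.234 m.

Total stopping distance ≈ 25.2 m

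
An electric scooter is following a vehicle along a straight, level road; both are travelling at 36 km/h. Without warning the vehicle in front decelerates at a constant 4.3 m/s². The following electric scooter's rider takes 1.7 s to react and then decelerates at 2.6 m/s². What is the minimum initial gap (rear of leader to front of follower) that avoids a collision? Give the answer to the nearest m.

Minimum gap ≈ 25 m

36 km/h ÷ 3.6 = 10.0000 m/s.
Leader travels v²/(2a_L) = 100.000 / 8.600 = 11.628 m before stopping.
Follower covers v·t_r = 10.0000 × 1.7 = 17.000 m while reacting, then v²/(2a_F) = 100.000 / 5.200 = 19.231 m while braking, for a total of 17.000 + 19.231 = 36.231 m.
Since a_F ≤ a_L and the follower starts braking later, the follower is never slower than the leader, so the closest approach is when both have stopped.
Minimum gap = 36.231 − 11.628 = 24.603 m.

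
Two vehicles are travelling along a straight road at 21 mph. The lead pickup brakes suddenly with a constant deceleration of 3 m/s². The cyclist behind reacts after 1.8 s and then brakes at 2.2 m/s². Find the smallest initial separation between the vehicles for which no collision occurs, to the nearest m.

21 mph × 0.44704 = 9.3878 m/s.
Leader travels v²/(2a_L) = 88.131 / 6.000 = 14.688 m before stopping.
Follower covers v·t_r = 9.3878 × 1.8 = 16.898 m while reacting, then v²/(2a_F) = 88.131 / 4.400 = 20.030 m while braking, for a total of 16.898 + 20.030 = 36.928 m.
Since a_F ≤ a_L and the follower starts braking later, the follower is never slower than the leader, so the closest approach is when both have stopped.
Minimum gap = 36.928 − 14.688 = 22.240 m.

Minimum gap ≈ 22 m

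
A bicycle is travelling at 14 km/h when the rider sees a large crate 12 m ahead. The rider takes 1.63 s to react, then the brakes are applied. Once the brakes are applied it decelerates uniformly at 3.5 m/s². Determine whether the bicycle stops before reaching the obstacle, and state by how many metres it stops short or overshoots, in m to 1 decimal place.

Yes — it stops 3.5 m short of the obstacle

14 km/h ÷ 3.6 = 3.8889 m/s.
Reaction distance = 3.8889 × 1.63 = 6.339 m.
Braking distance = v²/(2a) = 15.124 / 7.000 = 2.161 m.
Total stopping distance = 6.339 + 2.161 = 8.500 m, vs 12 m available — it stops with 12 − 8.500 = 3.500 m to spare.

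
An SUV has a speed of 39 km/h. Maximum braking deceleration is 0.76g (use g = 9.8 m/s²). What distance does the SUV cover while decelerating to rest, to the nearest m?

Braking distance ≈ 8 m

39 km/h ÷ 3.6 = 10.8333 m/s.
a = 0.76 × 9.8 = 7.448 m/s².
Braking distance = v²/(2a) = 10.8333² / (2 × 7.448) = 117.360 / 14.896 = 7.879 m.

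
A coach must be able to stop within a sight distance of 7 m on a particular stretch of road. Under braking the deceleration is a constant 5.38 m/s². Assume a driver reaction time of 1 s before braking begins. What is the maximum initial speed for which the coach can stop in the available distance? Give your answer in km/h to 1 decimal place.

Maximum speed ≈ 17.4 km/h

Stopping distance: v·t_r + v²/(2a) = 7 with t_r = 1 s and a = 5.380 m/s².
So v² + 10.760 v − 75.32 = 0.
Positive root: v = −a·t_r + √((a·t_r)² + 2a·d) = −5.380 + √(28.944 + 75.32) = 4.8310 m/s.
4.8310 m/s × 3.6 = 17.392 km/h.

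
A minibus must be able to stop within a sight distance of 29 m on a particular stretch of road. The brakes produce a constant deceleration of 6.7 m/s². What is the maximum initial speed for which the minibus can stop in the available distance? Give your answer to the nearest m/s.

v²/(2a) = d ⇒ v = √(2 × 6.700 × 29) = √388.60 = 19.7129 m/s.

Maximum speed ≈ 20 m/s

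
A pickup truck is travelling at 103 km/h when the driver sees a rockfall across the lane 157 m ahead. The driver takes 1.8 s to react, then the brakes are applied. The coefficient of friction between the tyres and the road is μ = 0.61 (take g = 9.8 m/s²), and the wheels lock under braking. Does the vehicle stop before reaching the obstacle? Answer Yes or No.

103 km/h ÷ 3.6 = 28.6111 m/s.
a = μg = 0.61 × 9.8 = 5.978 m/s².
Reaction distance = 28.6111 × 1.8 = 51.500 m.
Braking distance = v²/(2a) = 818.595 / 11.956 = 68.467 m.
Total stopping distance = 51.500 + 68.467 = 119.967 m, vs 157 m available — it stops with 157 − 119.967 = 37.033 m to spare.

Yes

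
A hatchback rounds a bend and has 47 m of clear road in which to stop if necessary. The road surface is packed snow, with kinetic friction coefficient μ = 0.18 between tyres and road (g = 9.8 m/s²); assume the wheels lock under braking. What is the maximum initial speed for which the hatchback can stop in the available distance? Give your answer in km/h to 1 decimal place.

a = μg = 0.18 × 9.8 = 1.764 m/s².
v²/(2a) = d ⇒ v = √(2 × 1.764 × 47) = √165.82 = 12.8771 m/s.
12.8771 m/s × 3.6 = 46.358 km/h.

Maximum speed ≈ 46.4 km/h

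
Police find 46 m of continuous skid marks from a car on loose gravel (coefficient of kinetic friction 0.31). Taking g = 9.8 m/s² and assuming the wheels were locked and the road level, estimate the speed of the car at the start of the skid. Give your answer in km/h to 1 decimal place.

Deceleration a = μg = 0.31 × 9.8 = 3.038 m/s².
v = √(2a·d) = √(2 × 3.038 × 46) = √279.496 = 16.7181 m/s.
= 16.7181 × 3.6 = 60.185 km/h.

Initial speed ≈ 60.2 km/h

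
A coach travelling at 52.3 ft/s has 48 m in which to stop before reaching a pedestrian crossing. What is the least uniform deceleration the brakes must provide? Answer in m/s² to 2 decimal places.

52.3 ft/s × 0.3048 = 15.9410 m/s.
v² = 2a·d ⇒ a = v²/(2d) = 15.9410² / (2 × 48.000) = 254.115 / 96.000 = 2.6470 m/s².

Required deceleration ≈ 2.65 m/s²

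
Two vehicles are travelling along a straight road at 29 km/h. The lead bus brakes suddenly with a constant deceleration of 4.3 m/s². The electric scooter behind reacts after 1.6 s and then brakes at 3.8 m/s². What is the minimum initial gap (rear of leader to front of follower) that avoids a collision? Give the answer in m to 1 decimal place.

Minimum gap ≈ 13.9 m

29 km/h ÷ 3.6 = 8.0556 m/s.
Leader travels v²/(2a_L) = 64.893 / 8.600 = 7.546 m before stopping.
Follower covers v·t_r = 8.0556 × 1.6 = 12.889 m while reacting, then v²/(2a_F) = 64.893 / 7.600 = 8.539 m while braking, for a total of 12.889 + 8.539 = 21.428 m.
Since a_F ≤ a_L and the follower starts braking later, the follower is never slower than the leader, so the closest approach is when both have stopped.
Minimum gap = 21.428 − 7.546 = 13.882 m.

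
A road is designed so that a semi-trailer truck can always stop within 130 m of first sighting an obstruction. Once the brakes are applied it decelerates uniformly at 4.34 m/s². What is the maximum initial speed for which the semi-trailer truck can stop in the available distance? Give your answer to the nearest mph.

Maximum speed ≈ 75 mph

v²/(2a) = d ⇒ v = √(2 × 4.340 × 130) = √1128.40 = 33.5917 m/s.
33.5917 m/s ÷ 0.44704 = 75.142 mph.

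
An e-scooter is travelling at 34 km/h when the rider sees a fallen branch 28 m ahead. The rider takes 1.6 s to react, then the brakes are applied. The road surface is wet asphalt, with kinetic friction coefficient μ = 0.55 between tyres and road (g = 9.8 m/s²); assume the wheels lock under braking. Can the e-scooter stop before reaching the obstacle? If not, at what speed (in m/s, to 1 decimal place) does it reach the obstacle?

34 km/h ÷ 3.6 = 9.4444 m/s.
a = μg = 0.55 × 9.8 = 5.390 m/s².
Reaction distance = 9.4444 × 1.6 = 15.111 m.
Braking distance = v²/(2a) = 89.197 / 10.780 = 8.274 m.
Total stopping distance = 15.111 + 8.274 = 23.385 m, vs 28 m available — it stops with 28 − 23.385 = 4.615 m to spare.

Yes — it stops about 4.6 m short of the obstacle, so it never reaches it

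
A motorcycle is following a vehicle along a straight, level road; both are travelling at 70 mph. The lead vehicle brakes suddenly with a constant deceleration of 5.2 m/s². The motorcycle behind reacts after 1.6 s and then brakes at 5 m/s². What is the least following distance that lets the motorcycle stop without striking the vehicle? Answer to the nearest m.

70 mph × 0.44704 = 31.2928 m/s.
Leader travels v²/(2a_L) = 979.239 / 10.400 = 94.158 m before stopping.
Follower covers v·t_r = 31.2928 × 1.6 = 50.068 m while reacting, then v²/(2a_F) = 979.239 / 10.000 = 97.924 m while braking, for a total of 50.068 + 97.924 = 147.992 m.
Since a_F ≤ a_L and the follower starts braking later, the follower is never slower than the leader, so the closest approach is when both have stopped.
Minimum gap = 147.992 − 94.158 = 53.834 m.

Minimum gap ≈ 54 m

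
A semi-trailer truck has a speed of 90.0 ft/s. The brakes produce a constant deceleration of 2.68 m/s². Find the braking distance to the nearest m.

Braking distance ≈ 140 m

90 ft/s × 0.3048 = 27.4320 m/s.
Braking distance = v²/(2a) = 27.4320² / (2 × 2.680) = 752.515 / 5.360 = 140.395 m.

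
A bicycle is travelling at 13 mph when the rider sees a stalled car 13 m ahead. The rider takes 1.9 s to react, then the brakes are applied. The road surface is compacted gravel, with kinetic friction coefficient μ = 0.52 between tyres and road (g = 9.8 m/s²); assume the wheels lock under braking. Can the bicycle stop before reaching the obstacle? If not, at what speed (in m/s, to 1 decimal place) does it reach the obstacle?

13 mph × 0.44704 = 5.8115 m/s.
a = μg = 0.52 × 9.8 = 5.096 m/s².
Reaction distance = 5.8115 × 1.9 = 11.042 m.
Braking distance needed to stop: v²/(2a) = 33.774 / 10.192 = 3.314 m, so total needed = 11.042 + 3.314 = 14.356 m > 13 m — it cannot stop.
Distance remaining when braking begins: 13 − 11.042 = 1.958 m.
v² = v₀² − 2a·d = 33.774 − 2 × 5.096 × 1.958 = 13.818 m²/s².
v = √13.818 = 3.717 m/s.

No — it strikes the obstacle at 3.7 m/s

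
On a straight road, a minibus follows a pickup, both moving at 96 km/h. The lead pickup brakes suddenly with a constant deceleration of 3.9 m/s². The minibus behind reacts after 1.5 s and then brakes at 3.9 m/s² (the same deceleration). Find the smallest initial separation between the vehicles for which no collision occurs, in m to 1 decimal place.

96 km/h ÷ 3.6 = 26.6667 m/s.
Leader travels v²/(2a_L) = 711.113 / 7.800 = 91.168 m before stopping.
Follower covers v·t_r = 26.6667 × 1.5 = 40.000 m while reacting, then v²/(2a_F) = 711.113 / 7.800 = 91.168 m while braking, for a total of 40.000 + 91.168 = 131.168 m.
Since a_F ≤ a_L and the follower starts braking later, the follower is never slower than the leader, so the closest approach is when both have stopped.
Minimum gap = 131.168 − 91.168 = 40.000 m.

Minimum gap ≈ 40.0 m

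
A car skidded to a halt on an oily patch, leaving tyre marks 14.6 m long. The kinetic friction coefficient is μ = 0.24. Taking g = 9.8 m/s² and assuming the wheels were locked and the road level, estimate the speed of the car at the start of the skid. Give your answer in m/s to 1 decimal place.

Deceleration a = μg = 0.24 × 9.8 = 2.352 m/s².
v = √(2a·d) = √(2 × 2.352 × 14.6) = √68.678 = 8.2872 m/s.

Initial speed ≈ 8.3 m/s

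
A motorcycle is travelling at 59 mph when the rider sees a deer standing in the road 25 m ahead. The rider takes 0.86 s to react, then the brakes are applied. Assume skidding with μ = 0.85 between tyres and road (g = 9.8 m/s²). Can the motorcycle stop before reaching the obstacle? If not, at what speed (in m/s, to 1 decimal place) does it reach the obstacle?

No — it strikes the obstacle at 25.6 m/s

59 mph × 0.44704 = 26.3754 m/s.
a = μg = 0.85 × 9.8 = 8.330 m/s².
Reaction distance = 26.3754 × 0.86 = 22.683 m.
Braking distance needed to stop: v²/(2a) = 695.662 / 16.660 = 41.756 m, so total needed = 22.683 + 41.756 = 64.439 m > 25 m — it cannot stop.
Distance remaining when braking begins: 25 − 22.683 = 2.317 m.
v² = v₀² − 2a·d = 695.662 − 2 × 8.330 × 2.317 = 657.061 m²/s².
v = √657.061 = 25.633 m/s.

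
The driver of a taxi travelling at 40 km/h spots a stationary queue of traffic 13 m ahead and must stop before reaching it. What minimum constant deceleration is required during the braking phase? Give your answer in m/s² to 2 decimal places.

40 km/h ÷ 3.6 = 11.1111 m/s.
v² = 2a·d ⇒ a = v²/(2d) = 11.1111² / (2 × 13.000) = 123.457 / 26.000 = 4.7483 m/s².

Required deceleration ≈ 4.75 m/s²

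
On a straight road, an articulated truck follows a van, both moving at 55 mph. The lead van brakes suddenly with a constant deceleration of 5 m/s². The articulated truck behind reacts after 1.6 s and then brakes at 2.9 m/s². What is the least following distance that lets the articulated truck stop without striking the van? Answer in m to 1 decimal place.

Minimum gap ≈ 83.1 m

55 mph × 0.44704 = 24.5872 m/s.
Leader travels v²/(2a_L) = 604.530 / 10.000 = 60.453 m before stopping.
Follower covers v·t_r = 24.5872 × 1.6 = 39.340 m while reacting, then v²/(2a_F) = 604.530 / 5.800 = 104.229 m while braking, for a total of 39.340 + 104.229 = 143.569 m.
Since a_F ≤ a_L and the follower starts braking later, the follower is never slower than the leader, so the closest approach is when both have stopped.
Minimum gap = 143.569 − 60.453 = 83.116 m.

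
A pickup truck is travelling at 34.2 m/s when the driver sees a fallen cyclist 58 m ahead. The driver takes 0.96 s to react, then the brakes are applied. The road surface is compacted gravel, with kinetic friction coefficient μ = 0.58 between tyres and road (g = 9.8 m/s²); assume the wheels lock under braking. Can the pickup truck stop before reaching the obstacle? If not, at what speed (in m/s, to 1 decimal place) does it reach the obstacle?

a = μg = 0.58 × 9.8 = 5.684 m/s².
Reaction distance = 34.2000 × 0.96 = 32.832 m.
Braking distance needed to stop: v²/(2a) = 1169.640 / 11.368 = 102.889 m, so total needed = 32.832 + 102.889 = 135.721 m > 58 m — it cannot stop.
Distance remaining when braking begins: 58 − 32.832 = 25.168 m.
v² = v₀² − 2a·d = 1169.640 − 2 × 5.684 × 25.168 = 883.530 m²/s².
v = √883.530 = 29.724 m/s.

No — it strikes the obstacle at 29.7 m/s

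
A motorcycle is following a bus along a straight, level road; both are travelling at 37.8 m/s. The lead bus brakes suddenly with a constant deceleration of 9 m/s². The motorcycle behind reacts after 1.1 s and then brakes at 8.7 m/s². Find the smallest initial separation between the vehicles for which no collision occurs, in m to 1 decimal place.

Leader travels v²/(2a_L) = 1428.840 / 18.000 = 79.380 m before stopping.
Follower covers v·t_r = 37.8000 × 1.1 = 41.580 m while reacting, then v²/(2a_F) = 1428.840 / 17.400 = 82.117 m while braking, for a total of 41.580 + 82.117 = 123.697 m.
Since a_F ≤ a_L and the follower starts braking later, the follower is never slower than the leader, so the closest approach is when both have stopped.
Minimum gap = 123.697 − 79.380 = 44.317 m.

Minimum gap ≈ 44.3 m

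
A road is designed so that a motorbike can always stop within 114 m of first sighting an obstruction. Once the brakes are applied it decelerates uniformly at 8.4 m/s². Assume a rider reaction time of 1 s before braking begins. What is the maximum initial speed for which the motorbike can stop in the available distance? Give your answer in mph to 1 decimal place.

Stopping distance: v·t_r + v²/(2a) = 114 with t_r = 1 s and a = 8.400 m/s².
So v² + 16.800 v − 1915.20 = 0.
Positive root: v = −a·t_r + √((a·t_r)² + 2a·d) = −8.400 + √(70.560 + 1915.20) = 36.1619 m/s.
36.1619 m/s ÷ 0.44704 = 80.892 mph.

Maximum speed ≈ 80.9 mph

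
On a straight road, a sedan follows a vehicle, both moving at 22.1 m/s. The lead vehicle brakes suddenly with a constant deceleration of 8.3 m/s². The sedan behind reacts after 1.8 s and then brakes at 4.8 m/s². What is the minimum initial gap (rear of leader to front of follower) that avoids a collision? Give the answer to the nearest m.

Minimum gap ≈ 61 m

Leader travels v²/(2a_L) = 488.410 / 16.600 = 29.422 m before stopping.
Follower covers v·t_r = 22.1000 × 1.8 = 39.780 m while reacting, then v²/(2a_F) = 488.410 / 9.600 = 50.876 m while braking, for a total of 39.780 + 50.876 = 90.656 m.
Since a_F ≤ a_L and the follower starts braking later, the follower is never slower than the leader, so the closest approach is when both have stopped.
Minimum gap = 90.656 − 29.422 = 61.234 m.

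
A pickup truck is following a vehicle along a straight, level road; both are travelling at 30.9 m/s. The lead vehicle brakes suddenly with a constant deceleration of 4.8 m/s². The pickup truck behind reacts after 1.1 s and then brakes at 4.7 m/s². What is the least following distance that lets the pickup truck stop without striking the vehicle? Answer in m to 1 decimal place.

Leader travels v²/(2a_L) = 954.810 / 9.600 = 99.459 m before stopping.
Follower covers v·t_r = 30.9000 × 1.1 = 33.990 m while reacting, then v²/(2a_F) = 954.810 / 9.400 = 101.576 m while braking, for a total of 33.990 + 101.576 = 135.566 m.
Since a_F ≤ a_L and the follower starts braking later, the follower is never slower than the leader, so the closest approach is when both have stopped.
Minimum gap = 135.566 − 99.459 = 36.107 m.

Minimum gap ≈ 36.1 m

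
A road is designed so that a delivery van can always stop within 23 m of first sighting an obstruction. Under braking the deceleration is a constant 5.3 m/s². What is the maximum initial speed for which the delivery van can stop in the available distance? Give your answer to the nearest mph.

v²/(2a) = d ⇒ v = √(2 × 5.300 × 23) = √243.80 = 15.6141 m/s.
15.6141 m/s ÷ 0.44704 = 34.928 mph.

Maximum speed ≈ 35 mph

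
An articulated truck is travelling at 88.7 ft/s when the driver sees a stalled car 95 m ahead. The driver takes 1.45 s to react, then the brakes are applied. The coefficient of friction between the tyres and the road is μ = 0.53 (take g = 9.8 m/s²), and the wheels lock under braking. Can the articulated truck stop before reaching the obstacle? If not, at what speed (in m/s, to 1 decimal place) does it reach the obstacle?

88.7 ft/s × 0.3048 = 27.0358 m/s.
a = μg = 0.53 × 9.8 = 5.194 m/s².
Reaction distance = 27.0358 × 1.45 = 39.202 m.
Braking distance needed to stop: v²/(2a) = 730.934 / 10.388 = 70.363 m, so total needed = 39.202 + 70.363 = 109.565 m > 95 m — it cannot stop.
Distance remaining when braking begins: 95 − 39.202 = 55.798 m.
v² = v₀² − 2a·d = 730.934 − 2 × 5.194 × 55.798 = 151.304 m²/s².
v = √151.304 = 12.301 m/s.

No — it strikes the obstacle at 12.3 m/s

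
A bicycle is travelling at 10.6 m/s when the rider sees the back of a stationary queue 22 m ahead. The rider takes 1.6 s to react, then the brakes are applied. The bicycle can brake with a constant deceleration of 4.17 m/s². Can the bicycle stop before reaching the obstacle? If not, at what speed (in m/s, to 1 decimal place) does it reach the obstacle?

Reaction distance = 10.6000 × 1.6 = 16.960 m.
Braking distance needed to stop: v²/(2a) = 112.360 / 8.340 = 13.472 m, so total needed = 16.960 + 13.472 = 30.432 m > 22 m — it cannot stop.
Distance remaining when braking begins: 22 − 16.960 = 5.040 m.
v² = v₀² − 2a·d = 112.360 − 2 × 4.170 × 5.040 = 70.326 m²/s².
v = √70.326 = 8.386 m/s.

No — it strikes the obstacle at 8.4 m/s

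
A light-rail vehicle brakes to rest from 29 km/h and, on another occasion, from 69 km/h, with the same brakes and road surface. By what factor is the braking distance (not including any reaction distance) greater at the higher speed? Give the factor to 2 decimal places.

Factor ≈ 5.66

Braking distance d = v²/(2a), so with a fixed, d ∝ v².
Factor = (69/29)² = 2.3793² = 5.6611.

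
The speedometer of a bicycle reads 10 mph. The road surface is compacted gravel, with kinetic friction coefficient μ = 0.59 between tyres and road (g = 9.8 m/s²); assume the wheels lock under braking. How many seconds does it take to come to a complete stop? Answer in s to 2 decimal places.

Braking time ≈ 0.77 s

10 mph × 0.44704 = 4.4704 m/s.
a = μg = 0.59 × 9.8 = 5.782 m/s².
Braking time = v/a = 4.4704 / 5.782 = 0.773 s.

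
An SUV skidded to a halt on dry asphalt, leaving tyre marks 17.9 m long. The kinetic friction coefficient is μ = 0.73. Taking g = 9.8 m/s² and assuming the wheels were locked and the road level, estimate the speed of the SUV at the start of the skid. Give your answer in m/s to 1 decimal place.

Deceleration a = μg = 0.73 × 9.8 = 7.154 m/s².
v = √(2a·d) = √(2 × 7.154 × 17.9) = √256.113 = 16.0035 m/s.

Initial speed ≈ 16.0 m/s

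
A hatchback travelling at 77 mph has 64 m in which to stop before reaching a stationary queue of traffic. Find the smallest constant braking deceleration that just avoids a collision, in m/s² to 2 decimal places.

Required deceleration ≈ 9.26 m/s²

77 mph × 0.44704 = 34.4221 m/s.
v² = 2a·d ⇒ a = v²/(2d) = 34.4221² / (2 × 64.000) = 1184.881 / 128.000 = 9.2569 m/s².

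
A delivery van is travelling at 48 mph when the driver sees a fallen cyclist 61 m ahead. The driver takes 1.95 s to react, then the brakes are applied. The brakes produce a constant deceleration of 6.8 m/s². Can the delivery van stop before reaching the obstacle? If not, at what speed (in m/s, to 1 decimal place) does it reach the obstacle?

No — it strikes the obstacle at 14.1 m/s

48 mph × 0.44704 = 21.4579 m/s.
Reaction distance = 21.4579 × 1.95 = 41.843 m.
Braking distance needed to stop: v²/(2a) = 460.441 / 13.600 = 33.856 m, so total needed = 41.843 + 33.856 = 75.699 m > 61 m — it cannot stop.
Distance remaining when braking begins: 61 − 41.843 = 19.157 m.
v² = v₀² − 2a·d = 460.441 − 2 × 6.800 × 19.157 = 199.906 m²/s².
v = √199.906 = 14.139 m/s.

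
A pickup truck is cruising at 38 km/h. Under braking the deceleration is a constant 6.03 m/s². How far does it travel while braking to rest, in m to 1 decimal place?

Braking distance ≈ 9.2 m

38 km/h ÷ 3.6 = 10.5556 m/s.
Braking distance = v²/(2a) = 10.5556² / (2 × 6.030) = 111.421 / 12.060 = 9.239 m.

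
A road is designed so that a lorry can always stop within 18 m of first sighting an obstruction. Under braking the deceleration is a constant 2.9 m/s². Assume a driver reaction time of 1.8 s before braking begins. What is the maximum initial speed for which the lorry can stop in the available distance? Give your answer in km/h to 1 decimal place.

Maximum speed ≈ 22.5 km/h

Stopping distance: v·t_r + v²/(2a) = 18 with t_r = 1.8 s and a = 2.900 m/s².
So v² + 10.440 v − 104.40 = 0.
Positive root: v = −a·t_r + √((a·t_r)² + 2a·d) = −5.220 + √(27.248 + 104.40) = 6.2538 m/s.
6.2538 m/s × 3.6 = 22.514 km/h.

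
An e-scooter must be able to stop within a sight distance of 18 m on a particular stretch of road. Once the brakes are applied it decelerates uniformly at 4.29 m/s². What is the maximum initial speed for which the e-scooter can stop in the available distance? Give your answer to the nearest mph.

Maximum speed ≈ 28 mph

v²/(2a) = d ⇒ v = √(2 × 4.290 × 18) = √154.44 = 12.4274 m/s.
12.4274 m/s ÷ 0.44704 = 27.799 mph.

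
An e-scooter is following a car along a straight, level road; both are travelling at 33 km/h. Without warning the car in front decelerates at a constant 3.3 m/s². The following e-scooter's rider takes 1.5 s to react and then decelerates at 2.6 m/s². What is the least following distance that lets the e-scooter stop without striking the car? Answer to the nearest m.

33 km/h ÷ 3.6 = 9.1667 m/s.
Leader travels v²/(2a_L) = 84.028 / 6.600 = 12.732 m before stopping.
Follower covers v·t_r = 9.1667 × 1.5 = 13.750 m while reacting, then v²/(2a_F) = 84.028 / 5.200 = 16.159 m while braking, for a total of 13.750 + 16.159 = 29.909 m.
Since a_F ≤ a_L and the follower starts braking later, the follower is never slower than the leader, so the closest approach is when both have stopped.
Minimum gap = 29.909 − 12.732 = 17.177 m.

Minimum gap ≈ 17 m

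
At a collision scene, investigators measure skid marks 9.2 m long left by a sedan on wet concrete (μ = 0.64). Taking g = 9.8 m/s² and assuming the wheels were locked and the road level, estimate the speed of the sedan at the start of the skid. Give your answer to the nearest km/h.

Deceleration a = μg = 0.64 × 9.8 = 6.272 m/s².
v = √(2a·d) = √(2 × 6.272 × 9.2) = √115.405 = 10.7427 m/s.
= 10.7427 × 3.6 = 38.674 km/h.

Initial speed ≈ 39 km/h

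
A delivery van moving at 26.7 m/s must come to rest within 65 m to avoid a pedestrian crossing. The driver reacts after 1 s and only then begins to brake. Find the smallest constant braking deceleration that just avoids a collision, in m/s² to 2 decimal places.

Required deceleration ≈ 9.31 m/s²

Distance covered during reaction = 26.7000 × 1 = 26.700 m.
Distance available for braking: 65 − 26.700 = 38.300 m.
v² = 2a·d ⇒ a = v²/(2d) = 26.7000² / (2 × 38.300) = 712.890 / 76.600 = 9.3067 m/s².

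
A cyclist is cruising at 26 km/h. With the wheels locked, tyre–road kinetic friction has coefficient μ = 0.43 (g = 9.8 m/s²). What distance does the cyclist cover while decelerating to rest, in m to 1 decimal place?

Braking distance ≈ 6.2 m

26 km/h ÷ 3.6 = 7.2222 m/s.
a = μg = 0.43 × 9.8 = 4.214 m/s².
Braking distance = v²/(2a) = 7.2222² / (2 × 4.214) = 52.160 / 8.428 = 6.189 m.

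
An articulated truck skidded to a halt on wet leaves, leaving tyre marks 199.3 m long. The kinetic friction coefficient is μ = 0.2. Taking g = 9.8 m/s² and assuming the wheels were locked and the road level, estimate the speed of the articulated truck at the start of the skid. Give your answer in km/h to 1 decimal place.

Deceleration a = μg = 0.2 × 9.8 = 1.960 m/s².
v = √(2a·d) = √(2 × 1.960 × 199.3) = √781.256 = 27.9510 m/s.
= 27.9510 × 3.6 = 100.624 km/h.

Initial speed ≈ 100.6 km/h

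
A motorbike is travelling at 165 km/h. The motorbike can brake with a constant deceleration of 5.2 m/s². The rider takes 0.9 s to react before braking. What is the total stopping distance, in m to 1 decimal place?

Total stopping distance ≈ 243.2 m

165 km/h ÷ 3.6 = 45.8333 m/s.
Reaction distance = v·t_r = 45.8333 × 0.9 = 41.250 m.
Braking distance = v²/(2a) = 45.8333² / (2 × 5.200) = 2100.691 / 10.400 = 201.990 m.
Total = 41.250 + 201.990 = 243.240 m.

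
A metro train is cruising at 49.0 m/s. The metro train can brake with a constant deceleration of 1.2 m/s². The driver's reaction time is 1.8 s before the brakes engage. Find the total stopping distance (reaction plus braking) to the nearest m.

Total stopping distance ≈ 1089 m

Reaction distance = v·t_r = 49.0000 × 1.8 = 88.200 m.
Braking distance = v²/(2a) = 49.0000² / (2 × 1.200) = 2401.000 / 2.400 = 1000.417 m.
Total = 88.200 + 1000.417 = 1088.617 m.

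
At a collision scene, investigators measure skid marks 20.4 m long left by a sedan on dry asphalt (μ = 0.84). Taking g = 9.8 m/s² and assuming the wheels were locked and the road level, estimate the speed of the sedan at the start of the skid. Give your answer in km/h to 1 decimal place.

Deceleration a = μg = 0.84 × 9.8 = 8.232 m/s².
v = √(2a·d) = √(2 × 8.232 × 20.4) = √335.866 = 18.3266 m/s.
= 18.3266 × 3.6 = 65.976 km/h.

Initial speed ≈ 66.0 km/h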